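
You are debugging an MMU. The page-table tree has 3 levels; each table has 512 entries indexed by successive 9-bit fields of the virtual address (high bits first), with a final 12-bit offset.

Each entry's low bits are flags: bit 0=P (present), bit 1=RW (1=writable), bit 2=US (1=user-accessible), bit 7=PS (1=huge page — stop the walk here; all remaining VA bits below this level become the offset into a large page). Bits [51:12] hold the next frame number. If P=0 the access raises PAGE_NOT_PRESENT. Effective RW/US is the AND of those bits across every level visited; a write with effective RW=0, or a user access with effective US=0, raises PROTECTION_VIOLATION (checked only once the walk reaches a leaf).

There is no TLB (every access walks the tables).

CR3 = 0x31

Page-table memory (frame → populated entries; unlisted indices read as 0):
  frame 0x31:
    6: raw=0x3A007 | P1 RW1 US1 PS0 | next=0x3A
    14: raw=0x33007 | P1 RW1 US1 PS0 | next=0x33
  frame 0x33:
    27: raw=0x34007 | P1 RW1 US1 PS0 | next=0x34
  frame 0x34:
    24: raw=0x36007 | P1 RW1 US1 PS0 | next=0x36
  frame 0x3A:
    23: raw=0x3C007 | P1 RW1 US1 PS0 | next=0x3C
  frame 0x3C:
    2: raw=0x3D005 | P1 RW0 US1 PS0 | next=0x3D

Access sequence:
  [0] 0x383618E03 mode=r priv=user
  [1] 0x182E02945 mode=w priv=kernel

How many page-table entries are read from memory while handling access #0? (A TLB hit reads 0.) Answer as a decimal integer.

Walk each access:
#0 VA=0x383618E03 (r,user):
  [0] read 0x31 idx=14: raw=0x33007 flags P=1 W=1 U=1 S=0
  [1] read 0x33 idx=27: raw=0x34007 flags P=1 W=1 U=1 S=0
  [2] read 0x34 idx=24: raw=0x36007 flags P=1 W=1 U=1 S=0
  ✓ 0x36E03  — 3 lookups
#1 VA=0x182E02945 (w,kernel):
  [0] read 0x31 idx=6: raw=0x3A007 flags P=1 W=1 U=1 S=0
  [1] read 0x3A idx=23: raw=0x3C007 flags P=1 W=1 U=1 S=0
  [2] read 0x3C idx=2: raw=0x3D005 flags P=1 W=0 U=1 S=0
  ⇒ fault: PROTECTION_VIOLATION  — 3 lookups

Entries read for #0: 3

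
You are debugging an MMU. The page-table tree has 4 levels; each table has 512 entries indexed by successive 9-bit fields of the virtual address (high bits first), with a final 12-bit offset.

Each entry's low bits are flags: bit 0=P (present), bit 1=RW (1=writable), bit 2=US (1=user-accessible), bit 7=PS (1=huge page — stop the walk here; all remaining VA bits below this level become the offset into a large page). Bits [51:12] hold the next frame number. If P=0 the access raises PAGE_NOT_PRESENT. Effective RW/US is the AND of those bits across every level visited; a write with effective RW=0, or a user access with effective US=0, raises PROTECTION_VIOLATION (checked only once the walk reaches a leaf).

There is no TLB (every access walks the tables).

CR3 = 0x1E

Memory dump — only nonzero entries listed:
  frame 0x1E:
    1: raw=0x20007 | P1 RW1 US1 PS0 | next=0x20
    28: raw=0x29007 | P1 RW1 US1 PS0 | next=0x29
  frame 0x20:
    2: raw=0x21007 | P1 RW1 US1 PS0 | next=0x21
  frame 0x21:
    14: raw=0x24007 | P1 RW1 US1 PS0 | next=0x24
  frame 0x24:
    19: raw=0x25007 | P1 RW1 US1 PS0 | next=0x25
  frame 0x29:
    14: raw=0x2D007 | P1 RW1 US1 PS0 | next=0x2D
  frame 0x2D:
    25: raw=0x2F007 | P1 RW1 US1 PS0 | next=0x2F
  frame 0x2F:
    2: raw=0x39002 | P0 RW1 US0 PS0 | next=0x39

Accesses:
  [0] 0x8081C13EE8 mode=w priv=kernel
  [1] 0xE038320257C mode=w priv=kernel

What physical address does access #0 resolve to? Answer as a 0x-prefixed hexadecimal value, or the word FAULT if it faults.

Per-access translation:
#0 VA=0x8081C13EE8 (w,kernel):
  L0 @0x1E[1] → 0x20007  P=1,RW=1,US=1,PS=0
  L1 @0x20[2] → 0x21007  P=1,RW=1,US=1,PS=0
  L2 @0x21[14] → 0x24007  P=1,RW=1,US=1,PS=0
  L3 @0x24[19] → 0x25007  P=1,RW=1,US=1,PS=0
  ⇒ phys 0x25EE8  [4 reads]
#1 VA=0xE038320257C (w,kernel):
  L0 @0x1E[28] → 0x29007  P=1,RW=1,US=1,PS=0
  L1 @0x29[14] → 0x2D007  P=1,RW=1,US=1,PS=0
  L2 @0x2D[25] → 0x2F007  P=1,RW=1,US=1,PS=0
  L3 @0x2F[2] → 0x39002  P=0,RW=1,US=0,PS=0
  ✗ PAGE_NOT_PRESENT  [4 reads]

Access #0 PA: 0x25EE8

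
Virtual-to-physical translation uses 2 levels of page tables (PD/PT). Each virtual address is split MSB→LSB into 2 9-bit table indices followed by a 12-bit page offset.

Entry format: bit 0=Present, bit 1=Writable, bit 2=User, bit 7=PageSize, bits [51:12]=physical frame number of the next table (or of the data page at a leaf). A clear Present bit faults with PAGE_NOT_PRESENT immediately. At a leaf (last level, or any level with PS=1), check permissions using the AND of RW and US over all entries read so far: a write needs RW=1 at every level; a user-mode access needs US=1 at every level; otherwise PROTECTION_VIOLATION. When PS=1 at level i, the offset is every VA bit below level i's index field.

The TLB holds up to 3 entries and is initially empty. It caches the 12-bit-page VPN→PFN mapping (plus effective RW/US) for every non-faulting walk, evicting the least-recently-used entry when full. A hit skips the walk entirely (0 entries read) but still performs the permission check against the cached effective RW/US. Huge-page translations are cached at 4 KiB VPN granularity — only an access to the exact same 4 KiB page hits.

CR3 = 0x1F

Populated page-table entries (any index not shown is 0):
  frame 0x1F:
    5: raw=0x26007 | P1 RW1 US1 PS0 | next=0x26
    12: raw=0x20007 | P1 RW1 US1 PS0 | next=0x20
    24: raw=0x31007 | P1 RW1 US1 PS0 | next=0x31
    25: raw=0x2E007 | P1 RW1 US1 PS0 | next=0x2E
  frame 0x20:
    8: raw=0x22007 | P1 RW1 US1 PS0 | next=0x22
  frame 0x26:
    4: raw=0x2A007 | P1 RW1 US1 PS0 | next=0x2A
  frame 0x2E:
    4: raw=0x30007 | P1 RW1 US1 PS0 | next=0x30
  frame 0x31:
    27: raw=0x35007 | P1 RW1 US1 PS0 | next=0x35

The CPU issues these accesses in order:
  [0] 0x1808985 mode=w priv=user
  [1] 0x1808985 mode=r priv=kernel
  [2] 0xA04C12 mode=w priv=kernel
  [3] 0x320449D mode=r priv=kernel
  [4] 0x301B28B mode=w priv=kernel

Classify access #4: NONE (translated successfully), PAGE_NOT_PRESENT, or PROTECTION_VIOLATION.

Walk each access:
#0 VA=0x1808985 (w,user):
  L0: frame=0x1F idx=12 entry=0x20007 [P=1 RW=1 US=1 PS=0]
  L1: frame=0x20 idx=8 entry=0x22007 [P=1 RW=1 US=1 PS=0]
  ⇒ phys 0x22985  [2 reads]
#1 VA=0x1808985 (r,kernel):
  TLB hit vpn=0x1808 → PA=0x22985
#2 VA=0xA04C12 (w,kernel):
  L0: frame=0x1F idx=5 entry=0x26007 [P=1 RW=1 US=1 PS=0]
  L1: frame=0x26 idx=4 entry=0x2A007 [P=1 RW=1 US=1 PS=0]
  ⇒ phys 0x2AC12  [2 reads]
#3 VA=0x320449D (r,kernel):
  L0: frame=0x1F idx=25 entry=0x2E007 [P=1 RW=1 US=1 PS=0]
  L1: frame=0x2E idx=4 entry=0x30007 [P=1 RW=1 US=1 PS=0]
  ⇒ phys 0x3049D  [2 reads]
#4 VA=0x301B28B (w,kernel):
  L0: frame=0x1F idx=24 entry=0x31007 [P=1 RW=1 US=1 PS=0]
  L1: frame=0x31 idx=27 entry=0x35007 [P=1 RW=1 US=1 PS=0]
  ⇒ phys 0x3528B  [2 reads]

Access #4 fault: NONE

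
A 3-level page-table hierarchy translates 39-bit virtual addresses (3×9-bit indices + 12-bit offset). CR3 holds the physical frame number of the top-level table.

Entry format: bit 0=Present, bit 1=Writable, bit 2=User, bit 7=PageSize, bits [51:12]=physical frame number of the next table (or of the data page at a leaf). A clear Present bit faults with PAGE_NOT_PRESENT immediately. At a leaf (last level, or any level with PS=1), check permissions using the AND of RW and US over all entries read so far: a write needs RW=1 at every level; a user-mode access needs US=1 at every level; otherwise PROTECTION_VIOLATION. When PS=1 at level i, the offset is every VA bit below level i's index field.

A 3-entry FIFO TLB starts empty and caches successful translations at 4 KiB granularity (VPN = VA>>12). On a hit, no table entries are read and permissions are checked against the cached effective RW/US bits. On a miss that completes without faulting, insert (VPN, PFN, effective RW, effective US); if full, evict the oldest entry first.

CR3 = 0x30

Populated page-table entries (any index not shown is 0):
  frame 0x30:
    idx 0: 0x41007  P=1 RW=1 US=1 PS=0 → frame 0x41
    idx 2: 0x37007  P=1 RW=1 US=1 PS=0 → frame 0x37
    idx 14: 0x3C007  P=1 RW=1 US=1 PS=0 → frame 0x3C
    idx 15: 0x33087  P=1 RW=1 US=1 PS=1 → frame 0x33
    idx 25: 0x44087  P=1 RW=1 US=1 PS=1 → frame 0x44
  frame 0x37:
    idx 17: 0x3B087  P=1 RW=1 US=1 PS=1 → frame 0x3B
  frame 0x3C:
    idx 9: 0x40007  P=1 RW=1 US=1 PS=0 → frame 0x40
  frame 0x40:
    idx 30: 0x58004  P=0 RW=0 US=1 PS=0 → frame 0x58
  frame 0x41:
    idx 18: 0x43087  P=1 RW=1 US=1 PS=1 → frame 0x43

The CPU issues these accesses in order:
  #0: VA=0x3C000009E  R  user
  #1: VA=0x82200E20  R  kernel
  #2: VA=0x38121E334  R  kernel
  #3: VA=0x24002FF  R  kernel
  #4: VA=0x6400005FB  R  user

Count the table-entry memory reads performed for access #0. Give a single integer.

Per-access translation:
#0 VA=0x3C000009E (r,user):
  [0] read 0x30 idx=15: raw=0x33087 flags P=1 W=1 U=1 S=1
  → PA=0x3309E (huge @L0)  (1 entries read)
#1 VA=0x82200E20 (r,kernel):
  [0] read 0x30 idx=2: raw=0x37007 flags P=1 W=1 U=1 S=0
  [1] read 0x37 idx=17: raw=0x3B087 flags P=1 W=1 U=1 S=1
  → PA=0x3BE20 (huge @L1)  (2 entries read)
#2 VA=0x38121E334 (r,kernel):
  [0] read 0x30 idx=14: raw=0x3C007 flags P=1 W=1 U=1 S=0
  [1] read 0x3C idx=9: raw=0x40007 flags P=1 W=1 U=1 S=0
  [2] read 0x40 idx=30: raw=0x58004 flags P=0 W=0 U=1 S=0
  ⇒ fault: PAGE_NOT_PRESENT  — 3 lookups
#3 VA=0x24002FF (r,kernel):
  [0] read 0x30 idx=0: raw=0x41007 flags P=1 W=1 U=1 S=0
  [1] read 0x41 idx=18: raw=0x43087 flags P=1 W=1 U=1 S=1
  → PA=0x432FF (huge @L1)  (2 entries read)
#4 VA=0x6400005FB (r,user):
  [0] read 0x30 idx=25: raw=0x44087 flags P=1 W=1 U=1 S=1
  → PA=0x445FB (huge @L0)  (1 entries read)

Entries read for #0: 1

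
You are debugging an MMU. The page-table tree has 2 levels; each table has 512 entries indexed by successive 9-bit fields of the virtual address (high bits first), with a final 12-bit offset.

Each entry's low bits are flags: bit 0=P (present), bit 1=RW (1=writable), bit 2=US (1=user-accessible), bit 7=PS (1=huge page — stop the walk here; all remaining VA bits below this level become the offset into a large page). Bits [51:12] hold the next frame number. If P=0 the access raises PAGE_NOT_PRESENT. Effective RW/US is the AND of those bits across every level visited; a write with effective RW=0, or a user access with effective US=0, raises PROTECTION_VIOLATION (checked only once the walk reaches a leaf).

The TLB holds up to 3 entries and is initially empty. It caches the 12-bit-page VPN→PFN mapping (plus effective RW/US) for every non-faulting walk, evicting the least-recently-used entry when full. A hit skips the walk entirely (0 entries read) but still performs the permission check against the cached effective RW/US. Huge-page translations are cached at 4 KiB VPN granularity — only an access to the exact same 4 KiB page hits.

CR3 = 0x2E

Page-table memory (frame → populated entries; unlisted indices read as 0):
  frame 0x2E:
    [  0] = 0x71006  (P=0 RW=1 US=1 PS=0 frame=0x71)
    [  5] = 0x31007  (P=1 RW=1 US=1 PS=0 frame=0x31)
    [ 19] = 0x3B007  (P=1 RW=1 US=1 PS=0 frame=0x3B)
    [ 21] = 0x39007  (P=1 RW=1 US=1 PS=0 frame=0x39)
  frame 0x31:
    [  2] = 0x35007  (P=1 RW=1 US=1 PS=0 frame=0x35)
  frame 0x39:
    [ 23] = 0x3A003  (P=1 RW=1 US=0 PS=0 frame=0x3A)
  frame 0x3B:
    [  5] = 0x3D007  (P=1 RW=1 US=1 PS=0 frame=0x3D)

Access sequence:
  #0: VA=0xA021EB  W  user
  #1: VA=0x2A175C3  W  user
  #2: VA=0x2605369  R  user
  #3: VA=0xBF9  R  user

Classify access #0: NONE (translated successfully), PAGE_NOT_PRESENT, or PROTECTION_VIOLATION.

Per-access translation:
#0 VA=0xA021EB (w,user):
  [0] read 0x2E idx=5: raw=0x31007 flags P=1 W=1 U=1 S=0
  [1] read 0x31 idx=2: raw=0x35007 flags P=1 W=1 U=1 S=0
  ✓ 0x351EB  — 2 lookups
#1 VA=0x2A175C3 (w,user):
  [0] read 0x2E idx=21: raw=0x39007 flags P=1 W=1 U=1 S=0
  [1] read 0x39 idx=23: raw=0x3A003 flags P=1 W=1 U=0 S=0
  ⇒ fault: PROTECTION_VIOLATION  — 2 lookups
#2 VA=0x2605369 (r,user):
  [0] read 0x2E idx=19: raw=0x3B007 flags P=1 W=1 U=1 S=0
  [1] read 0x3B idx=5: raw=0x3D007 flags P=1 W=1 U=1 S=0
  ✓ 0x3D369  — 2 lookups
#3 VA=0xBF9 (r,user):
  [0] read 0x2E idx=0: raw=0x71006 flags P=0 W=1 U=1 S=0
  ⇒ fault: PAGE_NOT_PRESENT  — 1 lookups

Access #0 fault: NONE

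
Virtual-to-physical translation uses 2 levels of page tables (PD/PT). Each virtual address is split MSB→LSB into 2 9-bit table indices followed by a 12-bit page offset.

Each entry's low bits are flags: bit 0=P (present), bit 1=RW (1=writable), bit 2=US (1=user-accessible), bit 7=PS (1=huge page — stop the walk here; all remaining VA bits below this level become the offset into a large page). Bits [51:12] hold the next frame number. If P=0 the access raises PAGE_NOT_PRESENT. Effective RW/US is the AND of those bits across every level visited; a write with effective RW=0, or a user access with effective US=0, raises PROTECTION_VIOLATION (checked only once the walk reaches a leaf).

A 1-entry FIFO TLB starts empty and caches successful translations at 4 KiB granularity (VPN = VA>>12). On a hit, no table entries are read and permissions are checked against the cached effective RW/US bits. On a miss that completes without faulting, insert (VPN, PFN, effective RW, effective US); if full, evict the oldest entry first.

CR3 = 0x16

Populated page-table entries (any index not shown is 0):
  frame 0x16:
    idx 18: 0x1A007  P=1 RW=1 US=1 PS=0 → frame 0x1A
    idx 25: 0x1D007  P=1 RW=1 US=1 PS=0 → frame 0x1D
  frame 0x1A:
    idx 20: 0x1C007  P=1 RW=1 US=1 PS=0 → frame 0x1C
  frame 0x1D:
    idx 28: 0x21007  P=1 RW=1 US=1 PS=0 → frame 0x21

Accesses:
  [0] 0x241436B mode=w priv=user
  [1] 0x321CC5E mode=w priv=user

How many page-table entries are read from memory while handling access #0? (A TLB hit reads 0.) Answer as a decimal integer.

Per-access translation:
#0 VA=0x241436B (w,user):
  lvl0: tbl 0x16, slot 18 ⇒ 0x1A007 (P1/RW1/US1/PS0)
  lvl1: tbl 0x1A, slot 20 ⇒ 0x1C007 (P1/RW1/US1/PS0)
  ⇒ phys 0x1C36B  [2 reads]
#1 VA=0x321CC5E (w,user):
  lvl0: tbl 0x16, slot 25 ⇒ 0x1D007 (P1/RW1/US1/PS0)
  lvl1: tbl 0x1D, slot 28 ⇒ 0x21007 (P1/RW1/US1/PS0)
  ⇒ phys 0x21C5E  [2 reads]

Entries read for #0: 2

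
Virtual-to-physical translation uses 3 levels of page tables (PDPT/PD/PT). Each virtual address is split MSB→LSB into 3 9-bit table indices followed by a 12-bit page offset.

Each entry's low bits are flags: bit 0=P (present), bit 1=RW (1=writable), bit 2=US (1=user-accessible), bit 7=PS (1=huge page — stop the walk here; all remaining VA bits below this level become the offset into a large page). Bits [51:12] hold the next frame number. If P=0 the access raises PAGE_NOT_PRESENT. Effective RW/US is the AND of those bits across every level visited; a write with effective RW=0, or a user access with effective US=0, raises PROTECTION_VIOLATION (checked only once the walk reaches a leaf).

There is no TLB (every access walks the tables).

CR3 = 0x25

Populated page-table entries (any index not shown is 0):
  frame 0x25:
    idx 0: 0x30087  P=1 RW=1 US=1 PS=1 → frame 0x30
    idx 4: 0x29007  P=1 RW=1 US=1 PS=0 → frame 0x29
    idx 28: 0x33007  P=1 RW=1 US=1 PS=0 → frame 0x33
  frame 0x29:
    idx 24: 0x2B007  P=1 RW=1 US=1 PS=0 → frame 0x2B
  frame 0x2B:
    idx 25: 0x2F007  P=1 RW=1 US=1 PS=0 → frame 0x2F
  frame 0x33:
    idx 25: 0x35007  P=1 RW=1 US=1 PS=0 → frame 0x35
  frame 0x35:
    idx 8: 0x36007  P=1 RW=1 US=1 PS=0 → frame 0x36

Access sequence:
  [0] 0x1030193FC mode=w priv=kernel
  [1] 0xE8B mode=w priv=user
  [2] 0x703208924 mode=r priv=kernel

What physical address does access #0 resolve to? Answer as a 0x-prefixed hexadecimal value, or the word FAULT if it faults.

Trace:
#0 VA=0x1030193FC (w,kernel):
  [0] read 0x25 idx=4: raw=0x29007 flags P=1 W=1 U=1 S=0
  [1] read 0x29 idx=24: raw=0x2B007 flags P=1 W=1 U=1 S=0
  [2] read 0x2B idx=25: raw=0x2F007 flags P=1 W=1 U=1 S=0
  ⇒ phys 0x2F3FC  [3 reads]
#1 VA=0xE8B (w,user):
  [0] read 0x25 idx=0: raw=0x30087 flags P=1 W=1 U=1 S=1
  ⇒ phys 0x30E8B (huge @L0)  [1 reads]
#2 VA=0x703208924 (r,kernel):
  [0] read 0x25 idx=28: raw=0x33007 flags P=1 W=1 U=1 S=0
  [1] read 0x33 idx=25: raw=0x35007 flags P=1 W=1 U=1 S=0
  [2] read 0x35 idx=8: raw=0x36007 flags P=1 W=1 U=1 S=0
  ⇒ phys 0x36924  [3 reads]

Access #0 PA: 0x2F3FC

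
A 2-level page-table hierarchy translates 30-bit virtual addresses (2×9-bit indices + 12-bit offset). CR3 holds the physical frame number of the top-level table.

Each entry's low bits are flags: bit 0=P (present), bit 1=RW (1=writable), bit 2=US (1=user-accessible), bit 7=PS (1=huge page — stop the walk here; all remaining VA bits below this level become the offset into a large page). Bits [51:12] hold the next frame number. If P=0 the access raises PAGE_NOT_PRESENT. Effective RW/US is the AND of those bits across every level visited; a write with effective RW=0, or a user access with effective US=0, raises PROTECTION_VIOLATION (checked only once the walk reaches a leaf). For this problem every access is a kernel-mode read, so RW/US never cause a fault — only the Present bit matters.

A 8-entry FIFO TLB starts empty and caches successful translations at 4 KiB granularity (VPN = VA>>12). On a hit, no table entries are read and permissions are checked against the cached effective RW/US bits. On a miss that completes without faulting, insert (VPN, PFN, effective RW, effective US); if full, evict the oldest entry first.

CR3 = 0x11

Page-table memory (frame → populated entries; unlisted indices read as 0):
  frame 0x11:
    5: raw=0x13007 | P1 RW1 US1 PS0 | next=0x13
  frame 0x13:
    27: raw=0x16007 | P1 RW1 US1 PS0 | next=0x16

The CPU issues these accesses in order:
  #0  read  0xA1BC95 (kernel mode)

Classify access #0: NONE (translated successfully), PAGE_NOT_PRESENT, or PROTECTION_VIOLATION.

Per-access translation:
#0 VA=0xA1BC95 (r,kernel):
  [0] read 0x11 idx=5: raw=0x13007 flags P=1 W=1 U=1 S=0
  [1] read 0x13 idx=27: raw=0x16007 flags P=1 W=1 U=1 S=0
  → PA=0x16C95  (2 entries read)

Access #0 fault: NONE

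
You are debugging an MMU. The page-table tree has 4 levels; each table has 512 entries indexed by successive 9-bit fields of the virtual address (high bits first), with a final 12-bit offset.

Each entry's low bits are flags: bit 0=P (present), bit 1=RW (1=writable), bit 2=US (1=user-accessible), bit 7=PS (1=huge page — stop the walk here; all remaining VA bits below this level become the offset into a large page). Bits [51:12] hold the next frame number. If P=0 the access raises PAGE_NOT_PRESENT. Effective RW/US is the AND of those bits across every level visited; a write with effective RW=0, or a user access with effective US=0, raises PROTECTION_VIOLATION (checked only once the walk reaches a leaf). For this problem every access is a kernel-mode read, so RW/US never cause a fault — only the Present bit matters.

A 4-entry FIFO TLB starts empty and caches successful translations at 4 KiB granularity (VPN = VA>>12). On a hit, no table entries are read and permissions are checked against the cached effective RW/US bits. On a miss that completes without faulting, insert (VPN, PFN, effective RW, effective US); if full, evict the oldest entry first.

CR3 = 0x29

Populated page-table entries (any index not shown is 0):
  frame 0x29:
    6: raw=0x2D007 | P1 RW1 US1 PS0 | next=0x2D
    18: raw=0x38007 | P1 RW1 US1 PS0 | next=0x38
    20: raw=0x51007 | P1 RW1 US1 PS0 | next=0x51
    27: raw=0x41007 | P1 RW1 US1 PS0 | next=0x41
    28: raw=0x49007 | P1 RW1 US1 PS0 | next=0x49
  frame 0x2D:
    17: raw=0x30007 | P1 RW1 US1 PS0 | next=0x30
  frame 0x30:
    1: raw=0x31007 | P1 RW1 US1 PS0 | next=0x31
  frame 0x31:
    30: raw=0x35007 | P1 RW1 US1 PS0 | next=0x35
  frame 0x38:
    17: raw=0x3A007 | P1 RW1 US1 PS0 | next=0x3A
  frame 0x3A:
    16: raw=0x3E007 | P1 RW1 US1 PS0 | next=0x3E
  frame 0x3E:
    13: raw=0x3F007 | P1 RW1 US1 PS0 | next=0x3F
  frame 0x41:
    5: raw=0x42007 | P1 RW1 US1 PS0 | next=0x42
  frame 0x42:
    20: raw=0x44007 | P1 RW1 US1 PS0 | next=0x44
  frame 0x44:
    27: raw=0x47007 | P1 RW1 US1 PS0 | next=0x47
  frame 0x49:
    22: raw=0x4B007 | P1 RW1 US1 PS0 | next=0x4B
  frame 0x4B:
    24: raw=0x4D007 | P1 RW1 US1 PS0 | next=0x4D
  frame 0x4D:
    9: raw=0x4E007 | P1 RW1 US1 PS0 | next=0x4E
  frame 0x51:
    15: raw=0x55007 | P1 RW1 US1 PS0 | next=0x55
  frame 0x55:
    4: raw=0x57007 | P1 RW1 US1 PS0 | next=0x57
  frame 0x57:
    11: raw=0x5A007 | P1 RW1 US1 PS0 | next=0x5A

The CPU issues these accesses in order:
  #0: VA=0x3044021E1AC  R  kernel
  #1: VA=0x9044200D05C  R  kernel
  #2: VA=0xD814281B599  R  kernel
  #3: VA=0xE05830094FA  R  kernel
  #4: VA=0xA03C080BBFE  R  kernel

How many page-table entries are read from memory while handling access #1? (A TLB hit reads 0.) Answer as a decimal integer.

Trace:
#0 VA=0x3044021E1AC (r,kernel):
  L0: frame=0x29 idx=6 entry=0x2D007 [P=1 RW=1 US=1 PS=0]
  L1: frame=0x2D idx=17 entry=0x30007 [P=1 RW=1 US=1 PS=0]
  L2: frame=0x30 idx=1 entry=0x31007 [P=1 RW=1 US=1 PS=0]
  L3: frame=0x31 idx=30 entry=0x35007 [P=1 RW=1 US=1 PS=0]
  ⇒ phys 0x351AC  [4 reads]
#1 VA=0x9044200D05C (r,kernel):
  L0: frame=0x29 idx=18 entry=0x38007 [P=1 RW=1 US=1 PS=0]
  L1: frame=0x38 idx=17 entry=0x3A007 [P=1 RW=1 US=1 PS=0]
  L2: frame=0x3A idx=16 entry=0x3E007 [P=1 RW=1 US=1 PS=0]
  L3: frame=0x3E idx=13 entry=0x3F007 [P=1 RW=1 US=1 PS=0]
  ⇒ phys 0x3F05C  [4 reads]
#2 VA=0xD814281B599 (r,kernel):
  L0: frame=0x29 idx=27 entry=0x41007 [P=1 RW=1 US=1 PS=0]
  L1: frame=0x41 idx=5 entry=0x42007 [P=1 RW=1 US=1 PS=0]
  L2: frame=0x42 idx=20 entry=0x44007 [P=1 RW=1 US=1 PS=0]
  L3: frame=0x44 idx=27 entry=0x47007 [P=1 RW=1 US=1 PS=0]
  ⇒ phys 0x47599  [4 reads]
#3 VA=0xE05830094FA (r,kernel):
  L0: frame=0x29 idx=28 entry=0x49007 [P=1 RW=1 US=1 PS=0]
  L1: frame=0x49 idx=22 entry=0x4B007 [P=1 RW=1 US=1 PS=0]
  L2: frame=0x4B idx=24 entry=0x4D007 [P=1 RW=1 US=1 PS=0]
  L3: frame=0x4D idx=9 entry=0x4E007 [P=1 RW=1 US=1 PS=0]
  ⇒ phys 0x4E4FA  [4 reads]
#4 VA=0xA03C080BBFE (r,kernel):
  L0: frame=0x29 idx=20 entry=0x51007 [P=1 RW=1 US=1 PS=0]
  L1: frame=0x51 idx=15 entry=0x55007 [P=1 RW=1 US=1 PS=0]
  L2: frame=0x55 idx=4 entry=0x57007 [P=1 RW=1 US=1 PS=0]
  L3: frame=0x57 idx=11 entry=0x5A007 [P=1 RW=1 US=1 PS=0]
  ⇒ phys 0x5ABFE  [4 reads]

Entries read for #1: 4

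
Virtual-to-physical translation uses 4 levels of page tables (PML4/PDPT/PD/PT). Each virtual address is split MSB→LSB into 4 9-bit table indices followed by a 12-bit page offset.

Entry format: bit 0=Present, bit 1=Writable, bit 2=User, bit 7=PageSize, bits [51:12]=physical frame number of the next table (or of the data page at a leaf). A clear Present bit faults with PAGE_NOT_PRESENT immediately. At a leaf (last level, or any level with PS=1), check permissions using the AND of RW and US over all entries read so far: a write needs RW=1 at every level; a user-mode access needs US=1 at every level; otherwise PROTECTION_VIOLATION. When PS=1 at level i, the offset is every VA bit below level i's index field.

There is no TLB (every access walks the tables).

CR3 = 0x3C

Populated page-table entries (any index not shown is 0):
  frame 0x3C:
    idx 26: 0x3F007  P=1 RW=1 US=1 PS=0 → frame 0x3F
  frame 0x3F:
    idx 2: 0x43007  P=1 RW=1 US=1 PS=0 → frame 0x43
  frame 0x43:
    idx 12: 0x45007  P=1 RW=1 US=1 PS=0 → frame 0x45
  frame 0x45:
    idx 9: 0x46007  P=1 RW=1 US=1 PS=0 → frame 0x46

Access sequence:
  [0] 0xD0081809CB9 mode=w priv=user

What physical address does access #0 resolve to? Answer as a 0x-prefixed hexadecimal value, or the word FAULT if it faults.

Trace:
#0 VA=0xD0081809CB9 (w,user):
  lvl0: tbl 0x3C, slot 26 ⇒ 0x3F007 (P1/RW1/US1/PS0)
  lvl1: tbl 0x3F, slot 2 ⇒ 0x43007 (P1/RW1/US1/PS0)
  lvl2: tbl 0x43, slot 12 ⇒ 0x45007 (P1/RW1/US1/PS0)
  lvl3: tbl 0x45, slot 9 ⇒ 0x46007 (P1/RW1/US1/PS0)
  ⇒ phys 0x46CB9  [4 reads]

Access #0 PA: 0x46CB9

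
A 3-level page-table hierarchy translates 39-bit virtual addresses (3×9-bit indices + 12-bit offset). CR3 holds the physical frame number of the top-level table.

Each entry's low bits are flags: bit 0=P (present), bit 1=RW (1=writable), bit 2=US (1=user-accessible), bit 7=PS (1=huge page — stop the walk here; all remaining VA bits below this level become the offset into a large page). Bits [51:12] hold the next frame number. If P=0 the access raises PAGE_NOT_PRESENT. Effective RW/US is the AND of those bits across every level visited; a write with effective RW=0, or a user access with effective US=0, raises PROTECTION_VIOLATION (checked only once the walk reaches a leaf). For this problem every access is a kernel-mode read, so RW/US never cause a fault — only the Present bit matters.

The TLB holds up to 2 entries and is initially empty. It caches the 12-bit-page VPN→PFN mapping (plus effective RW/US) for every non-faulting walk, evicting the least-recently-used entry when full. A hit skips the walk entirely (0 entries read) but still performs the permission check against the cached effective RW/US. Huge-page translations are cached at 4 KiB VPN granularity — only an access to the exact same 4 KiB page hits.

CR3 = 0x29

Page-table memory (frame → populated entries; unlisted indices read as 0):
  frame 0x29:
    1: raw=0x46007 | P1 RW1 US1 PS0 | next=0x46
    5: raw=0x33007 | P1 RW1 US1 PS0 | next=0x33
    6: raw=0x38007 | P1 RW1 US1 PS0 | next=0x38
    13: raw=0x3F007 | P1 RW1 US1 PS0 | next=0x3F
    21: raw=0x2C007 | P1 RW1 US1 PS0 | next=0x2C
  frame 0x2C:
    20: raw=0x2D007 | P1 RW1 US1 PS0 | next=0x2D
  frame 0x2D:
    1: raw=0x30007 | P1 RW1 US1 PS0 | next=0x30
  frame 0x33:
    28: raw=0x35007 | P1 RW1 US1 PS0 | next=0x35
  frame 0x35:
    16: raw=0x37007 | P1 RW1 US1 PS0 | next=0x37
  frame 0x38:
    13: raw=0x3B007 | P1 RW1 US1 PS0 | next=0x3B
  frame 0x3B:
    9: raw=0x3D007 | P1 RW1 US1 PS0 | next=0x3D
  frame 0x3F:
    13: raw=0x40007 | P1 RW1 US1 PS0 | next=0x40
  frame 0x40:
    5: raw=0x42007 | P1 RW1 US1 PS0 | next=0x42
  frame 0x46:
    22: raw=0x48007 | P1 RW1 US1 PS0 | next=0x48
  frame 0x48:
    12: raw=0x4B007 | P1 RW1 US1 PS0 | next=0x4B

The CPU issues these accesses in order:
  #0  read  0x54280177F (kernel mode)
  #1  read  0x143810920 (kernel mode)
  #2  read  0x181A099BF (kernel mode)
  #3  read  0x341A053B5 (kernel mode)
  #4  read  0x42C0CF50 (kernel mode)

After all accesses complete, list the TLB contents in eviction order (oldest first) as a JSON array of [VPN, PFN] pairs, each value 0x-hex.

Per-access translation:
#0 VA=0x54280177F (r,kernel):
  L0: frame=0x29 idx=21 entry=0x2C007 [P=1 RW=1 US=1 PS=0]
  L1: frame=0x2C idx=20 entry=0x2D007 [P=1 RW=1 US=1 PS=0]
  L2: frame=0x2D idx=1 entry=0x30007 [P=1 RW=1 US=1 PS=0]
  ✓ 0x3077F  — 3 lookups
#1 VA=0x143810920 (r,kernel):
  L0: frame=0x29 idx=5 entry=0x33007 [P=1 RW=1 US=1 PS=0]
  L1: frame=0x33 idx=28 entry=0x35007 [P=1 RW=1 US=1 PS=0]
  L2: frame=0x35 idx=16 entry=0x37007 [P=1 RW=1 US=1 PS=0]
  ✓ 0x37920  — 3 lookups
#2 VA=0x181A099BF (r,kernel):
  L0: frame=0x29 idx=6 entry=0x38007 [P=1 RW=1 US=1 PS=0]
  L1: frame=0x38 idx=13 entry=0x3B007 [P=1 RW=1 US=1 PS=0]
  L2: frame=0x3B idx=9 entry=0x3D007 [P=1 RW=1 US=1 PS=0]
  ✓ 0x3D9BF  — 3 lookups
#3 VA=0x341A053B5 (r,kernel):
  L0: frame=0x29 idx=13 entry=0x3F007 [P=1 RW=1 US=1 PS=0]
  L1: frame=0x3F idx=13 entry=0x40007 [P=1 RW=1 US=1 PS=0]
  L2: frame=0x40 idx=5 entry=0x42007 [P=1 RW=1 US=1 PS=0]
  ✓ 0x423B5  — 3 lookups
#4 VA=0x42C0CF50 (r,kernel):
  L0: frame=0x29 idx=1 entry=0x46007 [P=1 RW=1 US=1 PS=0]
  L1: frame=0x46 idx=22 entry=0x48007 [P=1 RW=1 US=1 PS=0]
  L2: frame=0x48 idx=12 entry=0x4B007 [P=1 RW=1 US=1 PS=0]
  ✓ 0x4BF50  — 3 lookups

TLB: [["0x341A05", "0x42"], ["0x42C0C", "0x4B"]]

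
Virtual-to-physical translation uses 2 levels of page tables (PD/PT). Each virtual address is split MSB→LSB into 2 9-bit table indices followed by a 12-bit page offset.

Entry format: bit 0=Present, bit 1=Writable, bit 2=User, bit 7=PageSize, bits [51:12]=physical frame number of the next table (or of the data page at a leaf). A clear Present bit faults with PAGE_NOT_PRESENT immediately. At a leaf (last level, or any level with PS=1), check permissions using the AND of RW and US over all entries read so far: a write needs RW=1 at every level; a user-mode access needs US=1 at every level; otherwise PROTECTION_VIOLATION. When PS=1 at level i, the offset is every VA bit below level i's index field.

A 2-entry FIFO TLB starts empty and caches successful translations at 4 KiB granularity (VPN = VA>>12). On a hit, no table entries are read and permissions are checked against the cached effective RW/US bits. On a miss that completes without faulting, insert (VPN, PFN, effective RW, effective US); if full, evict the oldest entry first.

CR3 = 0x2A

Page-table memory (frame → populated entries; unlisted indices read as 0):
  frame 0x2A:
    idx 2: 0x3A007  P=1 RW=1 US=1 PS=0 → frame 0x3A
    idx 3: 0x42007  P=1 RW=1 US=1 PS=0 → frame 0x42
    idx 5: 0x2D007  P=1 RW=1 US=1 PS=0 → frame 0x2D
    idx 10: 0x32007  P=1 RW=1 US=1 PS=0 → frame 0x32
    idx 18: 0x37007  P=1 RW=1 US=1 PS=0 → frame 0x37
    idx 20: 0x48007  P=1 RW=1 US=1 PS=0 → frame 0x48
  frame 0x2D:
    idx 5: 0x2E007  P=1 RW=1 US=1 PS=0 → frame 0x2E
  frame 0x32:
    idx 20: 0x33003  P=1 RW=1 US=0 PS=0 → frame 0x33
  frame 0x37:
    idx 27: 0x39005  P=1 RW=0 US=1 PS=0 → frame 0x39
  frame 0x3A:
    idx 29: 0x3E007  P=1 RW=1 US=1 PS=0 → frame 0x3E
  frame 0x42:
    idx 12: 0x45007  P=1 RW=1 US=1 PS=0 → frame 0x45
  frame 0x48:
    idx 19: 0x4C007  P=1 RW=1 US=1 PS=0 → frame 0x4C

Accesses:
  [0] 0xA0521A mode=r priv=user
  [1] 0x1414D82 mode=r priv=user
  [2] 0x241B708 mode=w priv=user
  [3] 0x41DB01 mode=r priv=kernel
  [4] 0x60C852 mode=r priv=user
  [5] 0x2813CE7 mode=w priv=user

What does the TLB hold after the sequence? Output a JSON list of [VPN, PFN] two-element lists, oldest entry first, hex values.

Trace:
#0 VA=0xA0521A (r,user):
  L0: frame=0x2A idx=5 entry=0x2D007 [P=1 RW=1 US=1 PS=0]
  L1: frame=0x2D idx=5 entry=0x2E007 [P=1 RW=1 US=1 PS=0]
  → PA=0x2E21A  (2 entries read)
#1 VA=0x1414D82 (r,user):
  L0: frame=0x2A idx=10 entry=0x32007 [P=1 RW=1 US=1 PS=0]
  L1: frame=0x32 idx=20 entry=0x33003 [P=1 RW=1 US=0 PS=0]
  ⇒ fault: PROTECTION_VIOLATION  — 2 lookups
#2 VA=0x241B708 (w,user):
  L0: frame=0x2A idx=18 entry=0x37007 [P=1 RW=1 US=1 PS=0]
  L1: frame=0x37 idx=27 entry=0x39005 [P=1 RW=0 US=1 PS=0]
  ⇒ fault: PROTECTION_VIOLATION  — 2 lookups
#3 VA=0x41DB01 (r,kernel):
  L0: frame=0x2A idx=2 entry=0x3A007 [P=1 RW=1 US=1 PS=0]
  L1: frame=0x3A idx=29 entry=0x3E007 [P=1 RW=1 US=1 PS=0]
  → PA=0x3EB01  (2 entries read)
#4 VA=0x60C852 (r,user):
  L0: frame=0x2A idx=3 entry=0x42007 [P=1 RW=1 US=1 PS=0]
  L1: frame=0x42 idx=12 entry=0x45007 [P=1 RW=1 US=1 PS=0]
  → PA=0x45852  (2 entries read)
#5 VA=0x2813CE7 (w,user):
  L0: frame=0x2A idx=20 entry=0x48007 [P=1 RW=1 US=1 PS=0]
  L1: frame=0x48 idx=19 entry=0x4C007 [P=1 RW=1 US=1 PS=0]
  → PA=0x4CCE7  (2 entries read)

TLB: [["0x60C", "0x45"], ["0x2813", "0x4C"]]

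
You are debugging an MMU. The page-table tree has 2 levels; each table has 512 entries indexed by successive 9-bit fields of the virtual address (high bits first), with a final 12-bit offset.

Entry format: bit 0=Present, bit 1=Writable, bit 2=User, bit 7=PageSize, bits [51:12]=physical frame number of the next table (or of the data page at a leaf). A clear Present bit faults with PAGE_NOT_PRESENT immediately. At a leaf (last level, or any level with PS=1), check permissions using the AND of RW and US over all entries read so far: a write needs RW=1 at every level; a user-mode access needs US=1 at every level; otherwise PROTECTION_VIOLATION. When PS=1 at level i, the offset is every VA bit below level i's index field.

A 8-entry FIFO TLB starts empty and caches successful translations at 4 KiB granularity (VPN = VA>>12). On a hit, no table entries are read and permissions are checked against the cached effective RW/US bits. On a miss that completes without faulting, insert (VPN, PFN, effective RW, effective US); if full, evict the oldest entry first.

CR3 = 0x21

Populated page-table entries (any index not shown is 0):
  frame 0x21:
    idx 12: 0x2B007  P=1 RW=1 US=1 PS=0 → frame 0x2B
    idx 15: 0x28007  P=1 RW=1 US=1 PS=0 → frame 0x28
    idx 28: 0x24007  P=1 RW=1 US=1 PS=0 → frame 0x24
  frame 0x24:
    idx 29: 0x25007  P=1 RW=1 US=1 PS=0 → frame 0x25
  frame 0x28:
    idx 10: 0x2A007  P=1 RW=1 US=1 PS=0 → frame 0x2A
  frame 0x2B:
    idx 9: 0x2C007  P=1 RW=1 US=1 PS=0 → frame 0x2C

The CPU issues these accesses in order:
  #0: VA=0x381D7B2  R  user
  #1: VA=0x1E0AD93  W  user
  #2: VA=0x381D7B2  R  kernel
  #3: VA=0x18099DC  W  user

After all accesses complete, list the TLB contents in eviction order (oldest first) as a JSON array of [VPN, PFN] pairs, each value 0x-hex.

Per-access translation:
#0 VA=0x381D7B2 (r,user):
  [0] read 0x21 idx=28: raw=0x24007 flags P=1 W=1 U=1 S=0
  [1] read 0x24 idx=29: raw=0x25007 flags P=1 W=1 U=1 S=0
  → PA=0x257B2  (2 entries read)
#1 VA=0x1E0AD93 (w,user):
  [0] read 0x21 idx=15: raw=0x28007 flags P=1 W=1 U=1 S=0
  [1] read 0x28 idx=10: raw=0x2A007 flags P=1 W=1 U=1 S=0
  → PA=0x2AD93  (2 entries read)
#2 VA=0x381D7B2 (r,kernel):
  TLB hit vpn=0x381D → PA=0x257B2
#3 VA=0x18099DC (w,user):
  [0] read 0x21 idx=12: raw=0x2B007 flags P=1 W=1 U=1 S=0
  [1] read 0x2B idx=9: raw=0x2C007 flags P=1 W=1 U=1 S=0
  → PA=0x2C9DC  (2 entries read)

TLB: [["0x381D", "0x25"], ["0x1E0A", "0x2A"], ["0x1809", "0x2C"]]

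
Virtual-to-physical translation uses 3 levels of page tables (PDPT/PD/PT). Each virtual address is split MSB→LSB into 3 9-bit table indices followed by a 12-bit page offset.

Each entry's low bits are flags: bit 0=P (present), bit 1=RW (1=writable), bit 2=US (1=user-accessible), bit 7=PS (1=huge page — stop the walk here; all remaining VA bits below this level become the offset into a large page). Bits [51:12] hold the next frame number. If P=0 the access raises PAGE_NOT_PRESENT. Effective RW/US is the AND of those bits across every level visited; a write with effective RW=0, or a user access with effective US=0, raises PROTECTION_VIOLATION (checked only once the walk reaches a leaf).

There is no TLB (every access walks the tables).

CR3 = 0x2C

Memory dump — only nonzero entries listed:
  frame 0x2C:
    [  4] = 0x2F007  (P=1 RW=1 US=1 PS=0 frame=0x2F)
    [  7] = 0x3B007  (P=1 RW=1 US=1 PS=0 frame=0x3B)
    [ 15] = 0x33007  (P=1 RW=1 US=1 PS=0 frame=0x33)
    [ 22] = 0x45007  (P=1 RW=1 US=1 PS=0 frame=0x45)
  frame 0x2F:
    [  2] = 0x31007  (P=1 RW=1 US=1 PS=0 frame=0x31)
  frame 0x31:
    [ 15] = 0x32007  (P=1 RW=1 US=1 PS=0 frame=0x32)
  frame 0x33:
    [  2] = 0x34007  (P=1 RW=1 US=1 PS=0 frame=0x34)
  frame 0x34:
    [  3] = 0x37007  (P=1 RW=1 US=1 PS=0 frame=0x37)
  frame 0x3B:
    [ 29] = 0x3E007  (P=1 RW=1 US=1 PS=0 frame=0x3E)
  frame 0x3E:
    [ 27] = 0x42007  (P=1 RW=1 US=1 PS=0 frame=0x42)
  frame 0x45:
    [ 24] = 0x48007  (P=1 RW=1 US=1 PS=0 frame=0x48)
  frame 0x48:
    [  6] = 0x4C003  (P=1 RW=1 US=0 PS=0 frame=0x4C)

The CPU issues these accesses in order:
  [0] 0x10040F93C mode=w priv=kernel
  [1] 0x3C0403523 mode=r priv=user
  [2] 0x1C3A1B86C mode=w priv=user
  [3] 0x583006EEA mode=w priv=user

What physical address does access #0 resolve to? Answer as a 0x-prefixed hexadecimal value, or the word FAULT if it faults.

Walk each access:
#0 VA=0x10040F93C (w,kernel):
  lvl0: tbl 0x2C, slot 4 ⇒ 0x2F007 (P1/RW1/US1/PS0)
  lvl1: tbl 0x2F, slot 2 ⇒ 0x31007 (P1/RW1/US1/PS0)
  lvl2: tbl 0x31, slot 15 ⇒ 0x32007 (P1/RW1/US1/PS0)
  ⇒ phys 0x3293C  [3 reads]
#1 VA=0x3C0403523 (r,user):
  lvl0: tbl 0x2C, slot 15 ⇒ 0x33007 (P1/RW1/US1/PS0)
  lvl1: tbl 0x33, slot 2 ⇒ 0x34007 (P1/RW1/US1/PS0)
  lvl2: tbl 0x34, slot 3 ⇒ 0x37007 (P1/RW1/US1/PS0)
  ⇒ phys 0x37523  [3 reads]
#2 VA=0x1C3A1B86C (w,user):
  lvl0: tbl 0x2C, slot 7 ⇒ 0x3B007 (P1/RW1/US1/PS0)
  lvl1: tbl 0x3B, slot 29 ⇒ 0x3E007 (P1/RW1/US1/PS0)
  lvl2: tbl 0x3E, slot 27 ⇒ 0x42007 (P1/RW1/US1/PS0)
  ⇒ phys 0x4286C  [3 reads]
#3 VA=0x583006EEA (w,user):
  lvl0: tbl 0x2C, slot 22 ⇒ 0x45007 (P1/RW1/US1/PS0)
  lvl1: tbl 0x45, slot 24 ⇒ 0x48007 (P1/RW1/US1/PS0)
  lvl2: tbl 0x48, slot 6 ⇒ 0x4C003 (P1/RW1/US0/PS0)
  ⇒ fault: PROTECTION_VIOLATION  — 3 lookups

Access #0 PA: 0x3293C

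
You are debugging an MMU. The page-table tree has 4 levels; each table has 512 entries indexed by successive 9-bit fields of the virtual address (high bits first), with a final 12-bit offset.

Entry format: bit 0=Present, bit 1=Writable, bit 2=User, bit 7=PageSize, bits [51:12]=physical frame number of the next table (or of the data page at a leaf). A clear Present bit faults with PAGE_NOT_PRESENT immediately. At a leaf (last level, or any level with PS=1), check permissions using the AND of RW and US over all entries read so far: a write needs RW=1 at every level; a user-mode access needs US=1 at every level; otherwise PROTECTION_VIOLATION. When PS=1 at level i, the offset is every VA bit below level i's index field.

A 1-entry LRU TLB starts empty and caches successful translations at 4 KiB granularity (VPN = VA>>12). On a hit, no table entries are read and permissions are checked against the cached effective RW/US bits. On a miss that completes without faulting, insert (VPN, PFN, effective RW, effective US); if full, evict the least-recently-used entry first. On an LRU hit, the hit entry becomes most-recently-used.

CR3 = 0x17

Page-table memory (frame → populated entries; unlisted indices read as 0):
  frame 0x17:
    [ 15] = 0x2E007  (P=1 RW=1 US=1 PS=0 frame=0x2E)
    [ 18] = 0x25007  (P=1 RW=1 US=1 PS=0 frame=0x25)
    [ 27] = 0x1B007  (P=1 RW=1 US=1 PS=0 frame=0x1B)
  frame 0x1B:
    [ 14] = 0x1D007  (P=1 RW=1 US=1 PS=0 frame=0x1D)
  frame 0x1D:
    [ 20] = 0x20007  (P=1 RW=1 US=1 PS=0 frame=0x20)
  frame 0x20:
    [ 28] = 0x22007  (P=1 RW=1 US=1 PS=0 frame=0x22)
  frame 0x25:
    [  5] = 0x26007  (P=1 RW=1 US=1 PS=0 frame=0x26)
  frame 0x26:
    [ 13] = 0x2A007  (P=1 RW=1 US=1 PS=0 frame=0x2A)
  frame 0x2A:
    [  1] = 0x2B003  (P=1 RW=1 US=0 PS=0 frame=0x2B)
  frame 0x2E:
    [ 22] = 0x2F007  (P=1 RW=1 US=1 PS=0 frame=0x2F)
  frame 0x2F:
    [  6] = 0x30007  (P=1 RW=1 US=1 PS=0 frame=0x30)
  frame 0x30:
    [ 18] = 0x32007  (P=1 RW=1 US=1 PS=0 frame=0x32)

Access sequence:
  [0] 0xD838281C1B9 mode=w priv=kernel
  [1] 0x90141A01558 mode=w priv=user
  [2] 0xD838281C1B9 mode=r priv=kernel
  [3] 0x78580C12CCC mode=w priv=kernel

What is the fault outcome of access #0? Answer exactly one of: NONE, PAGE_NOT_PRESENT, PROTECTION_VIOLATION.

Trace:
#0 VA=0xD838281C1B9 (w,kernel):
  L0 @0x17[27] → 0x1B007  P=1,RW=1,US=1,PS=0
  L1 @0x1B[14] → 0x1D007  P=1,RW=1,US=1,PS=0
  L2 @0x1D[20] → 0x20007  P=1,RW=1,US=1,PS=0
  L3 @0x20[28] → 0x22007  P=1,RW=1,US=1,PS=0
  ⇒ phys 0x221B9  [4 reads]
#1 VA=0x90141A01558 (w,user):
  L0 @0x17[18] → 0x25007  P=1,RW=1,US=1,PS=0
  L1 @0x25[5] → 0x26007  P=1,RW=1,US=1,PS=0
  L2 @0x26[13] → 0x2A007  P=1,RW=1,US=1,PS=0
  L3 @0x2A[1] → 0x2B003  P=1,RW=1,US=0,PS=0
  ✗ PROTECTION_VIOLATION  [4 reads]
#2 VA=0xD838281C1B9 (r,kernel):
  TLB hit vpn=0xD838281C → PA=0x221B9
#3 VA=0x78580C12CCC (w,kernel):
  L0 @0x17[15] → 0x2E007  P=1,RW=1,US=1,PS=0
  L1 @0x2E[22] → 0x2F007  P=1,RW=1,US=1,PS=0
  L2 @0x2F[6] → 0x30007  P=1,RW=1,US=1,PS=0
  L3 @0x30[18] → 0x32007  P=1,RW=1,US=1,PS=0
  ⇒ phys 0x32CCC  [4 reads]

Access #0 fault: NONE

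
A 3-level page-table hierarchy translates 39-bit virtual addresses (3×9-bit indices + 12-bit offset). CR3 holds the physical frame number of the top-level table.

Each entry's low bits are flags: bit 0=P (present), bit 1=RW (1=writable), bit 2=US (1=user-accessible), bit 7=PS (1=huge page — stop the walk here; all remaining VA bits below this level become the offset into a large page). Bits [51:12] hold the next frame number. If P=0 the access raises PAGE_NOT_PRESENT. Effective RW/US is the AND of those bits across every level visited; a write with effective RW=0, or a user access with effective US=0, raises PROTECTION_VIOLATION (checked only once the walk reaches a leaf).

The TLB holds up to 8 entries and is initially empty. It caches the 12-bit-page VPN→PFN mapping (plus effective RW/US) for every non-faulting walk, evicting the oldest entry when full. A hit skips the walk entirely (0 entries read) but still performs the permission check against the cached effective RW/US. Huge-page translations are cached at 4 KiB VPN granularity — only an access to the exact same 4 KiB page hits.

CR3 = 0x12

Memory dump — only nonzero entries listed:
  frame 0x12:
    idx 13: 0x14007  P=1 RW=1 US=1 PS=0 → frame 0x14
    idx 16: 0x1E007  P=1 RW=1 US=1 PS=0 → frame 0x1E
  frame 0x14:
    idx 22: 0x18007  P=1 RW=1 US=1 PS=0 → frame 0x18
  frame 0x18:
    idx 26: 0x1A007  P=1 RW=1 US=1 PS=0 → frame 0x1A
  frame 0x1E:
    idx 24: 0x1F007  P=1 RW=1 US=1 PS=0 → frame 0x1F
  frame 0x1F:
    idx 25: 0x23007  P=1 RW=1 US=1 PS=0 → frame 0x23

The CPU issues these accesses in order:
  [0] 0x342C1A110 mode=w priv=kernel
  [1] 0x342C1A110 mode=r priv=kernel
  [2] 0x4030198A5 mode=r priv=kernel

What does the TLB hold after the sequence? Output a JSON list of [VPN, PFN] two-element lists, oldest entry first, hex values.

Walk each access:
#0 VA=0x342C1A110 (w,kernel):
  L0: frame=0x12 idx=13 entry=0x14007 [P=1 RW=1 US=1 PS=0]
  L1: frame=0x14 idx=22 entry=0x18007 [P=1 RW=1 US=1 PS=0]
  L2: frame=0x18 idx=26 entry=0x1A007 [P=1 RW=1 US=1 PS=0]
  ✓ 0x1A110  — 3 lookups
#1 VA=0x342C1A110 (r,kernel):
  TLB hit vpn=0x342C1A → PA=0x1A110
#2 VA=0x4030198A5 (r,kernel):
  L0: frame=0x12 idx=16 entry=0x1E007 [P=1 RW=1 US=1 PS=0]
  L1: frame=0x1E idx=24 entry=0x1F007 [P=1 RW=1 US=1 PS=0]
  L2: frame=0x1F idx=25 entry=0x23007 [P=1 RW=1 US=1 PS=0]
  ✓ 0x238A5  — 3 lookups

TLB: [["0x342C1A", "0x1A"], ["0x403019", "0x23"]]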